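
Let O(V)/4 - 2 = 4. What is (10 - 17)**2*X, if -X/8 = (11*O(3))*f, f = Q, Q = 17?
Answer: -1759296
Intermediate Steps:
O(V) = 24 (O(V) = 8 + 4*4 = 8 + 16 = 24)
f = 17
X = -35904 (X = -8*11*24*17 = -2112*17 = -8*4488 = -35904)
(10 - 17)**2*X = (10 - 17)**2*(-35904) = (-7)**2*(-35904) = 49*(-35904) = -1759296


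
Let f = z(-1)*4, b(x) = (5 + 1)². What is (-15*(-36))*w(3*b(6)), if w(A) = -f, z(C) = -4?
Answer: 8640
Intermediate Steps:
b(x) = 36 (b(x) = 6² = 36)
f = -16 (f = -4*4 = -16)
w(A) = 16 (w(A) = -1*(-16) = 16)
(-15*(-36))*w(3*b(6)) = -15*(-36)*16 = 540*16 = 8640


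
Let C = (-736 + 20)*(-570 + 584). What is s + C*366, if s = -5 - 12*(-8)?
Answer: -3668693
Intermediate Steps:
C = -10024 (C = -716*14 = -10024)
s = 91 (s = -5 + 96 = 91)
s + C*366 = 91 - 10024*366 = 91 - 3668784 = -3668693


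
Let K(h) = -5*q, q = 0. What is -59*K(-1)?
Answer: 0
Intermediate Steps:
K(h) = 0 (K(h) = -5*0 = 0)
-59*K(-1) = -59*0 = 0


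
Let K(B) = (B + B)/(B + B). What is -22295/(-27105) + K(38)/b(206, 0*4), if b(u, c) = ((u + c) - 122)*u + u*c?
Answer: 659521/801752 ≈ 0.82260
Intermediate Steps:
K(B) = 1 (K(B) = (2*B)/((2*B)) = (2*B)*(1/(2*B)) = 1)
b(u, c) = c*u + u*(-122 + c + u) (b(u, c) = ((c + u) - 122)*u + c*u = (-122 + c + u)*u + c*u = u*(-122 + c + u) + c*u = c*u + u*(-122 + c + u))
-22295/(-27105) + K(38)/b(206, 0*4) = -22295/(-27105) + 1/(206*(-122 + 206 + 2*(0*4))) = -22295*(-1/27105) + 1/(206*(-122 + 206 + 2*0)) = 343/417 + 1/(206*(-122 + 206 + 0)) = 343/417 + 1/(206*84) = 343/417 + 1/17304 = 659521/801752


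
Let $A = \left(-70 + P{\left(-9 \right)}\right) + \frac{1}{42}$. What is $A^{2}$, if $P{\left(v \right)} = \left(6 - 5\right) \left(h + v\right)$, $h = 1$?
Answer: $\frac{10725625}{1764} \approx 6080.3$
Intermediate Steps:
$P{\left(v \right)} = 1 + v$ ($P{\left(v \right)} = \left(6 - 5\right) \left(1 + v\right) = 1 \left(1 + v\right) = 1 + v$)
$A = - \frac{3275}{42}$ ($A = \left(-70 + \left(1 - 9\right)\right) + \frac{1}{42} = \left(-70 - 8\right) + \frac{1}{42} = -78 + \frac{1}{42} = - \frac{3275}{42} \approx -77.976$)
$A^{2} = \left(- \frac{3275}{42}\right)^{2} = \frac{10725625}{1764}$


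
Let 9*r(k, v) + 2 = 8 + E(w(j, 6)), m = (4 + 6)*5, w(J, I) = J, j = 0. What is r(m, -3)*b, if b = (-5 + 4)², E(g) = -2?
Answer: 4/9 ≈ 0.44444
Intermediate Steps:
m = 50 (m = 10*5 = 50)
r(k, v) = 4/9 (r(k, v) = -2/9 + (8 - 2)/9 = -2/9 + (⅑)*6 = -2/9 + ⅔ = 4/9)
b = 1 (b = (-1)² = 1)
r(m, -3)*b = (4/9)*1 = 4/9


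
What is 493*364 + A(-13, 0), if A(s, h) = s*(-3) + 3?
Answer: 179494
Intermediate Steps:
A(s, h) = 3 - 3*s (A(s, h) = -3*s + 3 = 3 - 3*s)
493*364 + A(-13, 0) = 493*364 + (3 - 3*(-13)) = 179452 + (3 + 39) = 179452 + 42 = 179494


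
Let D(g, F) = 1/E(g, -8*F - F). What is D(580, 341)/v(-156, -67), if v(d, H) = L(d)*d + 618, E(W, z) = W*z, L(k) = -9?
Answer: -1/3599200440 ≈ -2.7784e-10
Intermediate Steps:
v(d, H) = 618 - 9*d (v(d, H) = -9*d + 618 = 618 - 9*d)
D(g, F) = -1/(9*F*g) (D(g, F) = 1/(g*(-8*F - F)) = 1/(g*(-9*F)) = 1/(-9*F*g) = -1/(9*F*g))
D(580, 341)/v(-156, -67) = (-⅑/(341*580))/(618 - 9*(-156)) = (-⅑*1/341*1/580)/(618 + 1404) = -1/1780020/2022 = -1/1780020*1/2022 = -1/3599200440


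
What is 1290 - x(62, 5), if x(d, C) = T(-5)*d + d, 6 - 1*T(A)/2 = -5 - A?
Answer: 484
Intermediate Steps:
T(A) = 22 + 2*A (T(A) = 12 - 2*(-5 - A) = 12 + (10 + 2*A) = 22 + 2*A)
x(d, C) = 13*d (x(d, C) = (22 + 2*(-5))*d + d = (22 - 10)*d + d = 12*d + d = 13*d)
1290 - x(62, 5) = 1290 - 13*62 = 1290 - 1*806 = 1290 - 806 = 484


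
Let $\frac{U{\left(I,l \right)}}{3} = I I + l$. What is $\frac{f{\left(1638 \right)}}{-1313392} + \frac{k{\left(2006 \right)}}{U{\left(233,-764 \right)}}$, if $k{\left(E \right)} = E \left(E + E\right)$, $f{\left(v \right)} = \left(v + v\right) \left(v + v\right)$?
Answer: $\frac{552934638689}{13181120025} \approx 41.949$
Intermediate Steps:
$f{\left(v \right)} = 4 v^{2}$ ($f{\left(v \right)} = 2 v 2 v = 4 v^{2}$)
$U{\left(I,l \right)} = 3 l + 3 I^{2}$ ($U{\left(I,l \right)} = 3 \left(I I + l\right) = 3 \left(I^{2} + l\right) = 3 \left(l + I^{2}\right) = 3 l + 3 I^{2}$)
$k{\left(E \right)} = 2 E^{2}$ ($k{\left(E \right)} = E 2 E = 2 E^{2}$)
$\frac{f{\left(1638 \right)}}{-1313392} + \frac{k{\left(2006 \right)}}{U{\left(233,-764 \right)}} = \frac{4 \cdot 1638^{2}}{-1313392} + \frac{2 \cdot 2006^{2}}{3 \left(-764\right) + 3 \cdot 233^{2}} = 4 \cdot 2683044 \left(- \frac{1}{1313392}\right) + \frac{2 \cdot 4024036}{-2292 + 3 \cdot 54289} = 10732176 \left(- \frac{1}{1313392}\right) + \frac{8048072}{-2292 + 162867} = - \frac{670761}{82087} + \frac{8048072}{160575} = \frac{552934638689}{13181120025}$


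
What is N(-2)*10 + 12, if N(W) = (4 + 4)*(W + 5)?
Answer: 252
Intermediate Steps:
N(W) = 40 + 8*W (N(W) = 8*(5 + W) = 40 + 8*W)
N(-2)*10 + 12 = (40 + 8*(-2))*10 + 12 = (40 - 16)*10 + 12 = 24*10 + 12 = 240 + 12 = 252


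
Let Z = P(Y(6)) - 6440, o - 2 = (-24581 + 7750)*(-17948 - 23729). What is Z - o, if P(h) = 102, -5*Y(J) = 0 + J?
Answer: -701471927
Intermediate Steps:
Y(J) = -J/5 (Y(J) = -(0 + J)/5 = -J/5)
o = 701465589 (o = 2 + (-24581 + 7750)*(-17948 - 23729) = 2 - 16831*(-41677) = 2 + 701465587 = 701465589)
Z = -6338 (Z = 102 - 6440 = -6338)
Z - o = -6338 - 1*701465589 = -6338 - 701465589 = -701471927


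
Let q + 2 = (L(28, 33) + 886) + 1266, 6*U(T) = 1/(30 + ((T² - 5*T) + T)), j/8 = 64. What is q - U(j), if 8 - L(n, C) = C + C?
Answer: 3265101551/1560756 ≈ 2092.0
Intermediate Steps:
L(n, C) = 8 - 2*C (L(n, C) = 8 - (C + C) = 8 - 2*C)
j = 512 (j = 8*64 = 512)
U(T) = 1/(6*(30 + T² - 4*T)) (U(T) = 1/(6*(30 + ((T² - 5*T) + T))) = 1/(6*(30 + (T² - 4*T))) = 1/(6*(30 + T² - 4*T)))
q = 2092 (q = -2 + (((8 - 2*33) + 886) + 1266) = -2 + (((8 - 66) + 886) + 1266) = -2 + ((-58 + 886) + 1266) = -2 + (828 + 1266) = -2 + 2094 = 2092)
q - U(j) = 2092 - 1/(6*(30 + 512² - 4*512)) = 2092 - 1/(6*(30 + 262144 - 2048)) = 2092 - 1/(6*260126) = 2092 - 1*1/1560756 = 2092 - 1/1560756 = 3265101551/1560756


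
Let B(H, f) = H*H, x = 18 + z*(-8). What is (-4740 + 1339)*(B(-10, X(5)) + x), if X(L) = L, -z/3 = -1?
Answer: -319694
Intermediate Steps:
z = 3 (z = -3*(-1) = 3)
x = -6 (x = 18 + 3*(-8) = 18 - 24 = -6)
B(H, f) = H**2
(-4740 + 1339)*(B(-10, X(5)) + x) = (-4740 + 1339)*((-10)**2 - 6) = -3401*(100 - 6) = -3401*94 = -319694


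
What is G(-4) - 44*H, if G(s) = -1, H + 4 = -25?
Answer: 1275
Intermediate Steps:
H = -29 (H = -4 - 25 = -29)
G(-4) - 44*H = -1 - 44*(-29) = -1 + 1276 = 1275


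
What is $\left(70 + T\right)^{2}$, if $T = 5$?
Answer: $5625$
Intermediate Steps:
$\left(70 + T\right)^{2} = \left(70 + 5\right)^{2} = 75^{2} = 5625$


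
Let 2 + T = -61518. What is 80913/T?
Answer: -80913/61520 ≈ -1.3152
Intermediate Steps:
T = -61520 (T = -2 - 61518 = -61520)
80913/T = 80913/(-61520) = 80913*(-1/61520) = -80913/61520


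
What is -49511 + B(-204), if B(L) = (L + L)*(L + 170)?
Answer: -35639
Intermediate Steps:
B(L) = 2*L*(170 + L) (B(L) = (2*L)*(170 + L) = 2*L*(170 + L))
-49511 + B(-204) = -49511 + 2*(-204)*(170 - 204) = -49511 + 2*(-204)*(-34) = -49511 + 13872 = -35639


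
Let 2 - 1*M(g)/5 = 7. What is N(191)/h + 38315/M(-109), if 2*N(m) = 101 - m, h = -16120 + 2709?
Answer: -102768268/67055 ≈ -1532.6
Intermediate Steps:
M(g) = -25 (M(g) = 10 - 5*7 = 10 - 35 = -25)
h = -13411
N(m) = 101/2 - m/2 (N(m) = (101 - m)/2 = 101/2 - m/2)
N(191)/h + 38315/M(-109) = (101/2 - ½*191)/(-13411) + 38315/(-25) = (101/2 - 191/2)*(-1/13411) + 38315*(-1/25) = -45*(-1/13411) - 7663/5 = 45/13411 - 7663/5 = -102768268/67055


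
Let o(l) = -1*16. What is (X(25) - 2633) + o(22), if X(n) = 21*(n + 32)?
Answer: -1452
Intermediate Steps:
X(n) = 672 + 21*n (X(n) = 21*(32 + n) = 672 + 21*n)
o(l) = -16
(X(25) - 2633) + o(22) = ((672 + 21*25) - 2633) - 16 = ((672 + 525) - 2633) - 16 = (1197 - 2633) - 16 = -1436 - 16 = -1452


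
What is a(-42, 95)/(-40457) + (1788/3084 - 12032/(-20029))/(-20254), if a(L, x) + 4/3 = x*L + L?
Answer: 1260766291707005/12653717246848002 ≈ 0.099636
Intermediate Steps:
a(L, x) = -4/3 + L + L*x (a(L, x) = -4/3 + (x*L + L) = -4/3 + (L*x + L) = -4/3 + (L + L*x) = -4/3 + L + L*x)
a(-42, 95)/(-40457) + (1788/3084 - 12032/(-20029))/(-20254) = (-4/3 - 42 - 42*95)/(-40457) + (1788/3084 - 12032/(-20029))/(-20254) = (-4/3 - 42 - 3990)*(-1/40457) + (1788*(1/3084) - 12032*(-1/20029))*(-1/20254) = -12100/3*(-1/40457) + (149/257 + 12032/20029)*(-1/20254) = 12100/121371 + (6076545/5147453)*(-1/20254) = 12100/121371 - 6076545/104256513062 = 1260766291707005/12653717246848002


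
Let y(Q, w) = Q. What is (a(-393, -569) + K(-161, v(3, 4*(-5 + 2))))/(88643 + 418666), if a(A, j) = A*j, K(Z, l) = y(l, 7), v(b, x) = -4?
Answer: 223613/507309 ≈ 0.44078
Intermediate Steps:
K(Z, l) = l
(a(-393, -569) + K(-161, v(3, 4*(-5 + 2))))/(88643 + 418666) = (-393*(-569) - 4)/(88643 + 418666) = (223617 - 4)/507309 = 223613*(1/507309) = 223613/507309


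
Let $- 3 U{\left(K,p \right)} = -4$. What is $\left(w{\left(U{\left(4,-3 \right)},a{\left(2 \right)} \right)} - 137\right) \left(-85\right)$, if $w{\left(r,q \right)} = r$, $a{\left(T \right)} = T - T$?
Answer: $\frac{34595}{3} \approx 11532.0$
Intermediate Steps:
$U{\left(K,p \right)} = \frac{4}{3}$ ($U{\left(K,p \right)} = \left(- \frac{1}{3}\right) \left(-4\right) = \frac{4}{3}$)
$a{\left(T \right)} = 0$
$\left(w{\left(U{\left(4,-3 \right)},a{\left(2 \right)} \right)} - 137\right) \left(-85\right) = \left(\frac{4}{3} - 137\right) \left(-85\right) = \left(- \frac{407}{3}\right) \left(-85\right) = \frac{34595}{3}$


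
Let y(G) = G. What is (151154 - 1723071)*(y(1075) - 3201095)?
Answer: 5030165838340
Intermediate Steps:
(151154 - 1723071)*(y(1075) - 3201095) = (151154 - 1723071)*(1075 - 3201095) = -1571917*(-3200020) = 5030165838340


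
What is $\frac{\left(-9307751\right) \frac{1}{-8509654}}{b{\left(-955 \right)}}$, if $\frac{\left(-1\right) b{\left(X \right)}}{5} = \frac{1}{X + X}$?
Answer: $\frac{1777780441}{4254827} \approx 417.83$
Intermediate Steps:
$b{\left(X \right)} = - \frac{5}{2 X}$ ($b{\left(X \right)} = - \frac{5}{X + X} = - \frac{5}{2 X}$)
$\frac{\left(-9307751\right) \frac{1}{-8509654}}{b{\left(-955 \right)}} = \frac{\left(-9307751\right) \frac{1}{-8509654}}{\left(- \frac{5}{2}\right) \frac{1}{-955}} = \frac{\left(-9307751\right) \left(- \frac{1}{8509654}\right)}{\left(- \frac{5}{2}\right) \left(- \frac{1}{955}\right)} = \frac{9307751 \frac{1}{\frac{1}{382}}}{8509654} = \frac{9307751}{8509654} \cdot 382 = \frac{1777780441}{4254827}$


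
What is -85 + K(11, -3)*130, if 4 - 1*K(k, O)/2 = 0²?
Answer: 955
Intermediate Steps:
K(k, O) = 8 (K(k, O) = 8 - 2*0² = 8 - 2*0 = 8 + 0 = 8)
-85 + K(11, -3)*130 = -85 + 8*130 = -85 + 1040 = 955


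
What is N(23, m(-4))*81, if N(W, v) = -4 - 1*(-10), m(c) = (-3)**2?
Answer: 486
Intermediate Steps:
m(c) = 9
N(W, v) = 6 (N(W, v) = -4 + 10 = 6)
N(23, m(-4))*81 = 6*81 = 486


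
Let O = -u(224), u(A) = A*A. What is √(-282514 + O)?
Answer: I*√332690 ≈ 576.79*I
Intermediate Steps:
u(A) = A²
O = -50176 (O = -1*224² = -1*50176 = -50176)
√(-282514 + O) = √(-282514 - 50176) = √(-332690) = I*√332690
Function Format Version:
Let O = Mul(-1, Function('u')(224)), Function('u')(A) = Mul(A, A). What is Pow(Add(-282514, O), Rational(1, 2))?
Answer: Mul(I, Pow(332690, Rational(1, 2))) ≈ Mul(576.79, I)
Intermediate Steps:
Function('u')(A) = Pow(A, 2)
O = -50176 (O = Mul(-1, Pow(224, 2)) = Mul(-1, 50176) = -50176)
Pow(Add(-282514, O), Rational(1, 2)) = Pow(Add(-282514, -50176), Rational(1, 2)) = Pow(-332690, Rational(1, 2)) = Mul(I, Pow(332690, Rational(1, 2)))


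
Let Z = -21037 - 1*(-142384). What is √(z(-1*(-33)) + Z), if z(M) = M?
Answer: 34*√105 ≈ 348.40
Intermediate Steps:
Z = 121347 (Z = -21037 + 142384 = 121347)
√(z(-1*(-33)) + Z) = √(-1*(-33) + 121347) = √(33 + 121347) = √121380 = 34*√105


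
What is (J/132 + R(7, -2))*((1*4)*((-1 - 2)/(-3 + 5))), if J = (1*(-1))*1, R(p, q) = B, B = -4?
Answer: 529/22 ≈ 24.045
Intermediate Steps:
R(p, q) = -4
J = -1 (J = -1*1 = -1)
(J/132 + R(7, -2))*((1*4)*((-1 - 2)/(-3 + 5))) = (-1/132 - 4)*((1*4)*((-1 - 2)/(-3 + 5))) = (-1*1/132 - 4)*(4*(-3/2)) = (-1/132 - 4)*(4*(-3*½)) = -529*(-3)/(33*2) = -529/132*(-6) = 529/22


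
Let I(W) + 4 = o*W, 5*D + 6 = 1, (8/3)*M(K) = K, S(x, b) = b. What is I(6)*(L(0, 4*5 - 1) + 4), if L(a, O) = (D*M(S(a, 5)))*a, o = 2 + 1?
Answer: 56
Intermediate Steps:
o = 3
M(K) = 3*K/8
D = -1 (D = -6/5 + (⅕)*1 = -6/5 + ⅕ = -1)
L(a, O) = -15*a/8 (L(a, O) = (-3*5/8)*a = (-1*15/8)*a = -15*a/8)
I(W) = -4 + 3*W
I(6)*(L(0, 4*5 - 1) + 4) = (-4 + 3*6)*(-15/8*0 + 4) = (-4 + 18)*(0 + 4) = 14*4 = 56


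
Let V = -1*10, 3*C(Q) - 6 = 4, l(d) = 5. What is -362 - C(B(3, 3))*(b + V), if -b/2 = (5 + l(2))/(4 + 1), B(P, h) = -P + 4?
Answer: -946/3 ≈ -315.33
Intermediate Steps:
B(P, h) = 4 - P
C(Q) = 10/3 (C(Q) = 2 + (⅓)*4 = 2 + 4/3 = 10/3)
V = -10
b = -4 (b = -2*(5 + 5)/(4 + 1) = -20/5 = -2*2 = -4)
-362 - C(B(3, 3))*(b + V) = -362 - 10*(-4 - 10)/3 = -362 - 10*(-14)/3 = -362 - 1*(-140/3) = -362 + 140/3 = -946/3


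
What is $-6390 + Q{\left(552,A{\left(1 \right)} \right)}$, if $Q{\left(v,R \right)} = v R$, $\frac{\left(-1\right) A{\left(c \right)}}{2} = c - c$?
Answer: $-6390$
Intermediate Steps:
$A{\left(c \right)} = 0$ ($A{\left(c \right)} = - 2 \left(c - c\right) = \left(-2\right) 0 = 0$)
$Q{\left(v,R \right)} = R v$
$-6390 + Q{\left(552,A{\left(1 \right)} \right)} = -6390 + 0 \cdot 552 = -6390 + 0 = -6390$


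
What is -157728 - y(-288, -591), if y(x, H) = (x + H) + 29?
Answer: -156878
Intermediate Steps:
y(x, H) = 29 + H + x (y(x, H) = (H + x) + 29 = 29 + H + x)
-157728 - y(-288, -591) = -157728 - (29 - 591 - 288) = -157728 - 1*(-850) = -157728 + 850 = -156878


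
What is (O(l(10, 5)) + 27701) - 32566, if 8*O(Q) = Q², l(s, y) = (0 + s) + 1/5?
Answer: -970399/200 ≈ -4852.0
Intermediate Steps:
l(s, y) = ⅕ + s (l(s, y) = s + ⅕ = ⅕ + s)
O(Q) = Q²/8
(O(l(10, 5)) + 27701) - 32566 = ((⅕ + 10)²/8 + 27701) - 32566 = ((51/5)²/8 + 27701) - 32566 = ((⅛)*(2601/25) + 27701) - 32566 = (2601/200 + 27701) - 32566 = 5542801/200 - 32566 = -970399/200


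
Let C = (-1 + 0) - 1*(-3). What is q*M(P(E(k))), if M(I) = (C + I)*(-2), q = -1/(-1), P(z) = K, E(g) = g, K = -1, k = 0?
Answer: -2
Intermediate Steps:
C = 2 (C = -1 + 3 = 2)
P(z) = -1
q = 1 (q = -1*(-1) = 1)
M(I) = -4 - 2*I (M(I) = (2 + I)*(-2) = -4 - 2*I)
q*M(P(E(k))) = 1*(-4 - 2*(-1)) = 1*(-4 + 2) = 1*(-2) = -2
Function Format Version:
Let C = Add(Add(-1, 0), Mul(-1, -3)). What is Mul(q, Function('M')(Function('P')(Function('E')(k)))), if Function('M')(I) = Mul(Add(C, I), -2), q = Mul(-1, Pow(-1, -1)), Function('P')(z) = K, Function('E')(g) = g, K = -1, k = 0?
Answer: -2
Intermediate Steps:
C = 2 (C = Add(-1, 3) = 2)
Function('P')(z) = -1
q = 1 (q = Mul(-1, -1) = 1)
Function('M')(I) = Add(-4, Mul(-2, I)) (Function('M')(I) = Mul(Add(2, I), -2) = Add(-4, Mul(-2, I)))
Mul(q, Function('M')(Function('P')(Function('E')(k)))) = Mul(1, Add(-4, Mul(-2, -1))) = Mul(1, Add(-4, 2)) = Mul(1, -2) = -2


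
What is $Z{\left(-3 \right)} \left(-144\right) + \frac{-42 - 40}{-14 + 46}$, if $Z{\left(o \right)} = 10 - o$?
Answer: $- \frac{29993}{16} \approx -1874.6$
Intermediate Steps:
$Z{\left(-3 \right)} \left(-144\right) + \frac{-42 - 40}{-14 + 46} = \left(10 - -3\right) \left(-144\right) + \frac{-42 - 40}{-14 + 46} = \left(10 + 3\right) \left(-144\right) - \frac{82}{32} = 13 \left(-144\right) - \frac{41}{16} = -1872 - \frac{41}{16} = - \frac{29993}{16}$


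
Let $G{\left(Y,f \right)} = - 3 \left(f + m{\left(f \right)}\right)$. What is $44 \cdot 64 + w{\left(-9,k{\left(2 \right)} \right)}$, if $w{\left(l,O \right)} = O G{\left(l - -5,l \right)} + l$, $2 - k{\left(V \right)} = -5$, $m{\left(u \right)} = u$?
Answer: $3185$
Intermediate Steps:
$G{\left(Y,f \right)} = - 6 f$ ($G{\left(Y,f \right)} = - 3 \left(f + f\right) = - 3 \cdot 2 f = - 6 f$)
$k{\left(V \right)} = 7$ ($k{\left(V \right)} = 2 - -5 = 2 + 5 = 7$)
$w{\left(l,O \right)} = l - 6 O l$ ($w{\left(l,O \right)} = O \left(- 6 l\right) + l = - 6 O l + l = l - 6 O l$)
$44 \cdot 64 + w{\left(-9,k{\left(2 \right)} \right)} = 44 \cdot 64 - 9 \left(1 - 42\right) = 2816 - 9 \left(1 - 42\right) = 2816 - -369 = 2816 + 369 = 3185$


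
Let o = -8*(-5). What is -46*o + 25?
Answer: -1815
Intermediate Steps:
o = 40
-46*o + 25 = -46*40 + 25 = -1840 + 25 = -1815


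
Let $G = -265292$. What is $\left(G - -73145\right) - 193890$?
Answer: $-386037$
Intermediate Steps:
$\left(G - -73145\right) - 193890 = \left(-265292 - -73145\right) - 193890 = \left(-265292 + \left(-19714 + 92859\right)\right) - 193890 = \left(-265292 + 73145\right) - 193890 = -192147 - 193890 = -386037$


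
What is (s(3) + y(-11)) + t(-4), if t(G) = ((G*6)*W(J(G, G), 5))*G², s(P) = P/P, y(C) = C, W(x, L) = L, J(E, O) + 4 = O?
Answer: -1930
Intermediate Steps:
J(E, O) = -4 + O
s(P) = 1
t(G) = 30*G³ (t(G) = ((G*6)*5)*G² = ((6*G)*5)*G² = (30*G)*G² = 30*G³)
(s(3) + y(-11)) + t(-4) = (1 - 11) + 30*(-4)³ = -10 + 30*(-64) = -10 - 1920 = -1930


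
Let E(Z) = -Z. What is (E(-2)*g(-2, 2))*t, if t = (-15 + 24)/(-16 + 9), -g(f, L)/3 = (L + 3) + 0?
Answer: 270/7 ≈ 38.571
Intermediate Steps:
g(f, L) = -9 - 3*L (g(f, L) = -3*((L + 3) + 0) = -3*((3 + L) + 0) = -3*(3 + L) = -9 - 3*L)
t = -9/7 (t = 9/(-7) = 9*(-⅐) = -9/7 ≈ -1.2857)
(E(-2)*g(-2, 2))*t = ((-1*(-2))*(-9 - 3*2))*(-9/7) = (2*(-9 - 6))*(-9/7) = (2*(-15))*(-9/7) = -30*(-9/7) = 270/7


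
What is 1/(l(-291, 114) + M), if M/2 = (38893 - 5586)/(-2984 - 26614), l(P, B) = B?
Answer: 14799/1653779 ≈ 0.0089486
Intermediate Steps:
M = -33307/14799 (M = 2*((38893 - 5586)/(-2984 - 26614)) = 2*(33307/(-29598)) = 2*(33307*(-1/29598)) = 2*(-33307/29598) = -33307/14799 ≈ -2.2506)
1/(l(-291, 114) + M) = 1/(114 - 33307/14799) = 1/(1653779/14799) = 14799/1653779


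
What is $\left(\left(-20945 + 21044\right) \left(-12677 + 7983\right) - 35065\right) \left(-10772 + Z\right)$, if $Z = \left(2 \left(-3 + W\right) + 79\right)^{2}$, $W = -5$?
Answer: $3399942113$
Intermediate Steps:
$Z = 3969$ ($Z = \left(2 \left(-3 - 5\right) + 79\right)^{2} = \left(2 \left(-8\right) + 79\right)^{2} = \left(-16 + 79\right)^{2} = 63^{2} = 3969$)
$\left(\left(-20945 + 21044\right) \left(-12677 + 7983\right) - 35065\right) \left(-10772 + Z\right) = \left(\left(-20945 + 21044\right) \left(-12677 + 7983\right) - 35065\right) \left(-10772 + 3969\right) = \left(99 \left(-4694\right) - 35065\right) \left(-6803\right) = \left(-464706 - 35065\right) \left(-6803\right) = \left(-499771\right) \left(-6803\right) = 3399942113$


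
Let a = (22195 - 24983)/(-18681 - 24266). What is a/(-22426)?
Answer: -1394/481564711 ≈ -2.8947e-6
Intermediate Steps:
a = 2788/42947 (a = -2788/(-42947) = -2788*(-1/42947) = 2788/42947 ≈ 0.064917)
a/(-22426) = (2788/42947)/(-22426) = (2788/42947)*(-1/22426) = -1394/481564711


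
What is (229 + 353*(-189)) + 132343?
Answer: 65855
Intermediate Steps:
(229 + 353*(-189)) + 132343 = (229 - 66717) + 132343 = -66488 + 132343 = 65855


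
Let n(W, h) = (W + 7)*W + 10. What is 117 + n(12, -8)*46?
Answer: 11065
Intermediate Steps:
n(W, h) = 10 + W*(7 + W) (n(W, h) = (7 + W)*W + 10 = W*(7 + W) + 10 = 10 + W*(7 + W))
117 + n(12, -8)*46 = 117 + (10 + 12² + 7*12)*46 = 117 + (10 + 144 + 84)*46 = 117 + 238*46 = 117 + 10948 = 11065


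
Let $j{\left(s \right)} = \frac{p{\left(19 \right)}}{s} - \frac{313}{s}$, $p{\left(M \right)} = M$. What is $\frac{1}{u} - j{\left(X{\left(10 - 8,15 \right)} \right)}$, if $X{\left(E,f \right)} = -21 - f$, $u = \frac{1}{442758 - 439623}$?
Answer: $\frac{18761}{6} \approx 3126.8$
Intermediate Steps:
$u = \frac{1}{3135} \approx 0.00031898$
$j{\left(s \right)} = - \frac{294}{s}$ ($j{\left(s \right)} = \frac{19}{s} - \frac{313}{s} = - \frac{294}{s}$)
$\frac{1}{u} - j{\left(X{\left(10 - 8,15 \right)} \right)} = \frac{1}{\frac{1}{3135}} - - \frac{294}{-21 - 15} = 3135 - - \frac{294}{-21 - 15} = 3135 - - \frac{294}{-36} = 3135 - \left(-294\right) \left(- \frac{1}{36}\right) = 3135 - \frac{49}{6} = \frac{18761}{6}$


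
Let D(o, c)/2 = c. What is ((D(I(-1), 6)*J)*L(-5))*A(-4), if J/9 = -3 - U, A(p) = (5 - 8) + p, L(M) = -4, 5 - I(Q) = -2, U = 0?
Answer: -9072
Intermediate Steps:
I(Q) = 7 (I(Q) = 5 - 1*(-2) = 5 + 2 = 7)
D(o, c) = 2*c
A(p) = -3 + p
J = -27 (J = 9*(-3 - 1*0) = 9*(-3 + 0) = 9*(-3) = -27)
((D(I(-1), 6)*J)*L(-5))*A(-4) = (((2*6)*(-27))*(-4))*(-3 - 4) = ((12*(-27))*(-4))*(-7) = -324*(-4)*(-7) = 1296*(-7) = -9072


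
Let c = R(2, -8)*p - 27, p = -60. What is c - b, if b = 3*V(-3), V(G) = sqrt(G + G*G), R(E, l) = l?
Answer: 453 - 3*sqrt(6) ≈ 445.65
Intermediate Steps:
V(G) = sqrt(G + G**2)
c = 453 (c = -8*(-60) - 27 = 480 - 27 = 453)
b = 3*sqrt(6) (b = 3*sqrt(-3*(1 - 3)) = 3*sqrt(-3*(-2)) = 3*sqrt(6) ≈ 7.3485)
c - b = 453 - 3*sqrt(6)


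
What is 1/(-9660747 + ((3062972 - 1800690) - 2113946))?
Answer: -1/10512411 ≈ -9.5126e-8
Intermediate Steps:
1/(-9660747 + ((3062972 - 1800690) - 2113946)) = 1/(-9660747 + (1262282 - 2113946)) = 1/(-9660747 - 851664) = 1/(-10512411) = -1/10512411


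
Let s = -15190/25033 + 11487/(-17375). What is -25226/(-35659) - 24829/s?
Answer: 55015333474842453/2809319538077 ≈ 19583.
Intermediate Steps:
s = -551480321/434948375 (s = -15190*1/25033 + 11487*(-1/17375) = -15190/25033 - 11487/17375 = -551480321/434948375 ≈ -1.2679)
-25226/(-35659) - 24829/s = -25226/(-35659) - 24829/(-551480321/434948375) = -25226*(-1/35659) - 24829*(-434948375/551480321) = 25226/35659 + 1542761886125/78782903 = 55015333474842453/2809319538077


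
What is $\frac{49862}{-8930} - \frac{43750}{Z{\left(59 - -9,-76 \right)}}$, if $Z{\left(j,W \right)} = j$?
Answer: $- \frac{98519529}{151810} \approx -648.97$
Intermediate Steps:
$\frac{49862}{-8930} - \frac{43750}{Z{\left(59 - -9,-76 \right)}} = \frac{49862}{-8930} - \frac{43750}{59 - -9} = 49862 \left(- \frac{1}{8930}\right) - \frac{43750}{59 + 9} = - \frac{24931}{4465} - \frac{43750}{68} = - \frac{24931}{4465} - \frac{21875}{34} = - \frac{98519529}{151810}$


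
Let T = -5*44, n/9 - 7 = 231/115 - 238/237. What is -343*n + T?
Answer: -226487398/9085 ≈ -24930.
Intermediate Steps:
n = 654486/9085 (n = 63 + 9*(231/115 - 238/237) = 63 + 9*(27377/27255) = 63 + 82131/9085 = 654486/9085 ≈ 72.040)
T = -220
-343*n + T = -343*654486/9085 - 220 = -224488698/9085 - 220 = -226487398/9085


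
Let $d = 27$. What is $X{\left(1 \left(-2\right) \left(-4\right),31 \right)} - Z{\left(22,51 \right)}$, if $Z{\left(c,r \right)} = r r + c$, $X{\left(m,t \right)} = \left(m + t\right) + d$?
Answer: $-2557$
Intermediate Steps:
$X{\left(m,t \right)} = 27 + m + t$ ($X{\left(m,t \right)} = \left(m + t\right) + 27 = 27 + m + t$)
$Z{\left(c,r \right)} = c + r^{2}$ ($Z{\left(c,r \right)} = r^{2} + c = c + r^{2}$)
$X{\left(1 \left(-2\right) \left(-4\right),31 \right)} - Z{\left(22,51 \right)} = \left(27 + 1 \left(-2\right) \left(-4\right) + 31\right) - \left(22 + 51^{2}\right) = \left(27 - -8 + 31\right) - \left(22 + 2601\right) = \left(27 + 8 + 31\right) - 2623 = 66 - 2623 = -2557$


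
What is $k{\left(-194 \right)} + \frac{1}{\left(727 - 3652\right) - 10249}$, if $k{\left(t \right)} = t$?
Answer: $- \frac{2555757}{13174} \approx -194.0$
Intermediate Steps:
$k{\left(-194 \right)} + \frac{1}{\left(727 - 3652\right) - 10249} = -194 + \frac{1}{\left(727 - 3652\right) - 10249} = -194 + \frac{1}{-2925 - 10249} = -194 + \frac{1}{-13174} = -194 - \frac{1}{13174} = - \frac{2555757}{13174}$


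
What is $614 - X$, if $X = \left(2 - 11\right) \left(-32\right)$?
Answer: $326$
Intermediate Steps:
$X = 288$ ($X = \left(-9\right) \left(-32\right) = 288$)
$614 - X = 614 - 288 = 326$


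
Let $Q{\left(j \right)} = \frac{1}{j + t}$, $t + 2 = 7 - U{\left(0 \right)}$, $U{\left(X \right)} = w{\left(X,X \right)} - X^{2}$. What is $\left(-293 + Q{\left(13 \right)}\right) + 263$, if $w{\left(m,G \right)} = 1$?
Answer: $- \frac{509}{17} \approx -29.941$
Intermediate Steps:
$U{\left(X \right)} = 1 - X^{2}$
$t = 4$ ($t = -2 + \left(7 - \left(1 - 0^{2}\right)\right) = -2 + \left(7 - \left(1 - 0\right)\right) = -2 + \left(7 - \left(1 + 0\right)\right) = -2 + \left(7 - 1\right) = -2 + 6 = 4$)
$Q{\left(j \right)} = \frac{1}{4 + j}$ ($Q{\left(j \right)} = \frac{1}{j + 4} = \frac{1}{4 + j}$)
$\left(-293 + Q{\left(13 \right)}\right) + 263 = \left(-293 + \frac{1}{4 + 13}\right) + 263 = \left(-293 + \frac{1}{17}\right) + 263 = - \frac{4980}{17} + 263 = - \frac{509}{17}$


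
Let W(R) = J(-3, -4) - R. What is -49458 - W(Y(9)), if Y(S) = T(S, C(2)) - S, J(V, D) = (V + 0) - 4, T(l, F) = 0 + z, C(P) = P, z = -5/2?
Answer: -98925/2 ≈ -49463.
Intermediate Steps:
z = -5/2 (z = -5*½ = -5/2 ≈ -2.5000)
T(l, F) = -5/2 (T(l, F) = 0 - 5/2 = -5/2)
J(V, D) = -4 + V (J(V, D) = V - 4 = -4 + V)
Y(S) = -5/2 - S
W(R) = -7 - R (W(R) = (-4 - 3) - R = -7 - R)
-49458 - W(Y(9)) = -49458 - (-7 - (-5/2 - 1*9)) = -49458 - (-7 - (-5/2 - 9)) = -49458 - (-7 - 1*(-23/2)) = -49458 - (-7 + 23/2) = -49458 - 1*9/2 = -49458 - 9/2 = -98925/2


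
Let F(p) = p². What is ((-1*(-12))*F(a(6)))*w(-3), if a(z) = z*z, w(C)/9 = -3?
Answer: -419904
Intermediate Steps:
w(C) = -27 (w(C) = 9*(-3) = -27)
a(z) = z²
((-1*(-12))*F(a(6)))*w(-3) = ((-1*(-12))*(6²)²)*(-27) = (12*36²)*(-27) = (12*1296)*(-27) = 15552*(-27) = -419904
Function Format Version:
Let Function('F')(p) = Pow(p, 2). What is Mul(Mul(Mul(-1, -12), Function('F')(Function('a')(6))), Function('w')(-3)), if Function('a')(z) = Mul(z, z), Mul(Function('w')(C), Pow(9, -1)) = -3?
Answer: -419904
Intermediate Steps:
Function('w')(C) = -27 (Function('w')(C) = Mul(9, -3) = -27)
Function('a')(z) = Pow(z, 2)
Mul(Mul(Mul(-1, -12), Function('F')(Function('a')(6))), Function('w')(-3)) = Mul(Mul(Mul(-1, -12), Pow(Pow(6, 2), 2)), -27) = Mul(Mul(12, Pow(36, 2)), -27) = Mul(Mul(12, 1296), -27) = Mul(15552, -27) = -419904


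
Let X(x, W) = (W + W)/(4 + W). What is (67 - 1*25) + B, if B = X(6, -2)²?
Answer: 46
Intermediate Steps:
X(x, W) = 2*W/(4 + W) (X(x, W) = (2*W)/(4 + W) = 2*W/(4 + W))
B = 4 (B = (2*(-2)/(4 - 2))² = (2*(-2)/2)² = (2*(-2)*(½))² = (-2)² = 4)
(67 - 1*25) + B = (67 - 1*25) + 4 = (67 - 25) + 4 = 42 + 4 = 46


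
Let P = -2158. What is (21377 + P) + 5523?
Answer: 24742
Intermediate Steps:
(21377 + P) + 5523 = (21377 - 2158) + 5523 = 19219 + 5523 = 24742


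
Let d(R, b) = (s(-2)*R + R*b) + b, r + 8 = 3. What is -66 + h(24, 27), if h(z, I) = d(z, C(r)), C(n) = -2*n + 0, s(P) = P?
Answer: 136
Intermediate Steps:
r = -5 (r = -8 + 3 = -5)
C(n) = -2*n
d(R, b) = b - 2*R + R*b (d(R, b) = (-2*R + R*b) + b = b - 2*R + R*b)
h(z, I) = 10 + 8*z (h(z, I) = -2*(-5) - 2*z + z*(-2*(-5)) = 10 - 2*z + z*10 = 10 - 2*z + 10*z = 10 + 8*z)
-66 + h(24, 27) = -66 + (10 + 8*24) = -66 + (10 + 192) = -66 + 202 = 136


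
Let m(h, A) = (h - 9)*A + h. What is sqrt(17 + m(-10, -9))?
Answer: sqrt(178) ≈ 13.342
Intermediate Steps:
m(h, A) = h + A*(-9 + h) (m(h, A) = (-9 + h)*A + h = A*(-9 + h) + h = h + A*(-9 + h))
sqrt(17 + m(-10, -9)) = sqrt(17 + (-10 - 9*(-9) - 9*(-10))) = sqrt(17 + (-10 + 81 + 90)) = sqrt(17 + 161) = sqrt(178)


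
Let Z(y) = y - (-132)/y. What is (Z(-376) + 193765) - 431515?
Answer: -22383877/94 ≈ -2.3813e+5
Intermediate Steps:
Z(y) = y + 132/y
(Z(-376) + 193765) - 431515 = ((-376 + 132/(-376)) + 193765) - 431515 = ((-376 + 132*(-1/376)) + 193765) - 431515 = ((-376 - 33/94) + 193765) - 431515 = (-35377/94 + 193765) - 431515 = 18178533/94 - 431515 = -22383877/94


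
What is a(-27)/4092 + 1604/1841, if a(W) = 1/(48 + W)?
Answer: 19690967/22600116 ≈ 0.87128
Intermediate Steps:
a(-27)/4092 + 1604/1841 = 1/((48 - 27)*4092) + 1604/1841 = (1/4092)/21 + 1604*(1/1841) = (1/21)*(1/4092) + 1604/1841 = 1/85932 + 1604/1841 = 19690967/22600116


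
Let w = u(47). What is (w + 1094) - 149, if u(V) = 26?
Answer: 971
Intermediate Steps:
w = 26
(w + 1094) - 149 = (26 + 1094) - 149 = 1120 - 149 = 971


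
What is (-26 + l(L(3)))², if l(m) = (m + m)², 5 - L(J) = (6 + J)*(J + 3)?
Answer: 91738084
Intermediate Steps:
L(J) = 5 - (3 + J)*(6 + J) (L(J) = 5 - (6 + J)*(J + 3) = 5 - (6 + J)*(3 + J) = 5 - (3 + J)*(6 + J))
l(m) = 4*m² (l(m) = (2*m)² = 4*m²)
(-26 + l(L(3)))² = (-26 + 4*(-13 - 1*3² - 9*3)²)² = (-26 + 4*(-13 - 1*9 - 27)²)² = (-26 + 4*(-13 - 9 - 27)²)² = (-26 + 4*(-49)²)² = (-26 + 4*2401)² = (-26 + 9604)² = 9578² = 91738084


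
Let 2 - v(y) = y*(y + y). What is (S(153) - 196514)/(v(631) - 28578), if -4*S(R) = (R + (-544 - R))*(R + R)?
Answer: 77449/412449 ≈ 0.18778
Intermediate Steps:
S(R) = 272*R (S(R) = -(R + (-544 - R))*(R + R)/4 = -(-136)*2*R = -(-272)*R = 272*R)
v(y) = 2 - 2*y**2 (v(y) = 2 - y*(y + y) = 2 - y*2*y = 2 - 2*y**2)
(S(153) - 196514)/(v(631) - 28578) = (272*153 - 196514)/((2 - 2*631**2) - 28578) = (41616 - 196514)/((2 - 2*398161) - 28578) = -154898/((2 - 796322) - 28578) = -154898/(-796320 - 28578) = -154898/(-824898) = -154898*(-1/824898) = 77449/412449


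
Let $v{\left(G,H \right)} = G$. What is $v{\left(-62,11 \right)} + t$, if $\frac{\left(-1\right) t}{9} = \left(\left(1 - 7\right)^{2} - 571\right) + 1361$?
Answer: $-7496$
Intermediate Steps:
$t = -7434$ ($t = - 9 \left(\left(\left(1 - 7\right)^{2} - 571\right) + 1361\right) = - 9 \left(\left(\left(-6\right)^{2} - 571\right) + 1361\right) = - 9 \left(\left(36 - 571\right) + 1361\right) = - 9 \left(-535 + 1361\right) = \left(-9\right) 826 = -7434$)
$v{\left(-62,11 \right)} + t = -62 - 7434 = -7496$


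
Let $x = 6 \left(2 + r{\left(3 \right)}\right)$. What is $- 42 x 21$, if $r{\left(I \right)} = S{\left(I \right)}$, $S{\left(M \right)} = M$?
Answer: $-26460$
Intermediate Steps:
$r{\left(I \right)} = I$
$x = 30$ ($x = 6 \left(2 + 3\right) = 6 \cdot 5 = 30$)
$- 42 x 21 = \left(-42\right) 30 \cdot 21 = \left(-1260\right) 21 = -26460$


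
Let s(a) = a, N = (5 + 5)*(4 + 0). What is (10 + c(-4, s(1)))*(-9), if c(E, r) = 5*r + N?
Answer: -495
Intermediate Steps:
N = 40 (N = 10*4 = 40)
c(E, r) = 40 + 5*r (c(E, r) = 5*r + 40 = 40 + 5*r)
(10 + c(-4, s(1)))*(-9) = (10 + (40 + 5*1))*(-9) = (10 + (40 + 5))*(-9) = (10 + 45)*(-9) = 55*(-9) = -495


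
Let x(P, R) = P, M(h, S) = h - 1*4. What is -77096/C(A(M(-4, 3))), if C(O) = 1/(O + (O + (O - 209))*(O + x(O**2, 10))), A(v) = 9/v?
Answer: 76064841/32 ≈ 2.3770e+6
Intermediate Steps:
M(h, S) = -4 + h (M(h, S) = h - 4 = -4 + h)
C(O) = 1/(O + (-209 + 2*O)*(O + O**2)) (C(O) = 1/(O + (O + (O - 209))*(O + O**2)) = 1/(O + (O + (-209 + O))*(O + O**2)) = 1/(O + (-209 + 2*O)*(O + O**2)))
-77096/C(A(M(-4, 3))) = -77096*9*(-208 - 1863/(-4 - 4) + 2*(9/(-4 - 4))**2)/(-4 - 4) = -77096/(1/(((9/(-8)))*(-208 - 1863/(-8) + 2*(9/(-8))**2))) = -77096/(1/(((9*(-1/8)))*(-208 - 1863*(-1)/8 + 2*(9*(-1/8))**2))) = -77096/(1/((-9/8)*(-208 - 207*(-9/8) + 2*(-9/8)**2))) = -77096/((-8/(9*(-208 + 1863/8 + 2*(81/64))))) = -77096/((-8/(9*(-208 + 1863/8 + 81/32)))) = -77096/((-8/(9*877/32))) = -77096/((-8/9*32/877)) = -77096/(-256/7893) = -77096*(-7893/256) = 76064841/32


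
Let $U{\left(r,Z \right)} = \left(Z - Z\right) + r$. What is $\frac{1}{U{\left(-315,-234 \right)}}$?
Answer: $- \frac{1}{315} \approx -0.0031746$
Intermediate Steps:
$U{\left(r,Z \right)} = r$ ($U{\left(r,Z \right)} = 0 + r = r$)
$\frac{1}{U{\left(-315,-234 \right)}} = \frac{1}{-315} = - \frac{1}{315}$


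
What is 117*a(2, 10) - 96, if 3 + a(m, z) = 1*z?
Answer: 723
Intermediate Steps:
a(m, z) = -3 + z (a(m, z) = -3 + 1*z = -3 + z)
117*a(2, 10) - 96 = 117*(-3 + 10) - 96 = 117*7 - 96 = 819 - 96 = 723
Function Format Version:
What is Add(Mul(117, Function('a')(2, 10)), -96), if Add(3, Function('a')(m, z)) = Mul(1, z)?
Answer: 723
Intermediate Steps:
Function('a')(m, z) = Add(-3, z) (Function('a')(m, z) = Add(-3, Mul(1, z)) = Add(-3, z))
Add(Mul(117, Function('a')(2, 10)), -96) = Add(Mul(117, Add(-3, 10)), -96) = Add(Mul(117, 7), -96) = Add(819, -96) = 723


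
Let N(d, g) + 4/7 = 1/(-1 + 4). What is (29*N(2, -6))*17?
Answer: -2465/21 ≈ -117.38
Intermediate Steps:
N(d, g) = -5/21 (N(d, g) = -4/7 + 1/(-1 + 4) = -4/7 + 1/3 = -4/7 + ⅓ = -5/21)
(29*N(2, -6))*17 = (29*(-5/21))*17 = -145/21*17 = -2465/21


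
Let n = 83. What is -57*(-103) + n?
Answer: 5954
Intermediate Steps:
-57*(-103) + n = -57*(-103) + 83 = 5871 + 83 = 5954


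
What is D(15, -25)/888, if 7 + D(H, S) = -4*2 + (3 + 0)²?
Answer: -1/148 ≈ -0.0067568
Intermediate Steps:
D(H, S) = -6 (D(H, S) = -7 + (-4*2 + (3 + 0)²) = -7 + (-8 + 3²) = -7 + (-8 + 9) = -7 + 1 = -6)
D(15, -25)/888 = -6/888 = -6*1/888 = -1/148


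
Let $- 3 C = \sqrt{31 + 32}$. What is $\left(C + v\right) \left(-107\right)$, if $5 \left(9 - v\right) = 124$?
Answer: $\frac{8453}{5} + 107 \sqrt{7} \approx 1973.7$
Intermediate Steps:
$v = - \frac{79}{5}$ ($v = 9 - \frac{124}{5} = - \frac{79}{5} \approx -15.8$)
$C = - \sqrt{7}$ ($C = - \frac{\sqrt{31 + 32}}{3} = - \frac{\sqrt{63}}{3} = - \frac{3 \sqrt{7}}{3} = - \sqrt{7} \approx -2.6458$)
$\left(C + v\right) \left(-107\right) = \left(- \sqrt{7} - \frac{79}{5}\right) \left(-107\right) = \left(- \frac{79}{5} - \sqrt{7}\right) \left(-107\right) = \frac{8453}{5} + 107 \sqrt{7}$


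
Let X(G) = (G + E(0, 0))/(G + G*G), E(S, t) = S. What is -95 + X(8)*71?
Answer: -784/9 ≈ -87.111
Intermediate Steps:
X(G) = G/(G + G²) (X(G) = (G + 0)/(G + G*G) = G/(G + G²))
-95 + X(8)*71 = -95 + 71/(1 + 8) = -95 + 71/9 = -784/9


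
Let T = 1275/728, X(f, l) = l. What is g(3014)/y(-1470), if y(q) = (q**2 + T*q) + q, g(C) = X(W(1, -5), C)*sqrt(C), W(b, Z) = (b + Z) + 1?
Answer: 156728*sqrt(3014)/112156485 ≈ 0.076717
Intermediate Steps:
W(b, Z) = 1 + Z + b (W(b, Z) = (Z + b) + 1 = 1 + Z + b)
T = 1275/728 (T = 1275*(1/728) = 1275/728 ≈ 1.7514)
g(C) = C**(3/2) (g(C) = C*sqrt(C) = C**(3/2))
y(q) = q**2 + 2003*q/728 (y(q) = (q**2 + 1275*q/728) + q = q**2 + 2003*q/728)
g(3014)/y(-1470) = 3014**(3/2)/(((1/728)*(-1470)*(2003 + 728*(-1470)))) = (3014*sqrt(3014))/(((1/728)*(-1470)*(2003 - 1070160))) = (3014*sqrt(3014))/(((1/728)*(-1470)*(-1068157))) = (3014*sqrt(3014))/(112156485/52) = (3014*sqrt(3014))*(52/112156485) = 156728*sqrt(3014)/112156485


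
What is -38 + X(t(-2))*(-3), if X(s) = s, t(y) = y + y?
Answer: -26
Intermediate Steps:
t(y) = 2*y
-38 + X(t(-2))*(-3) = -38 + (2*(-2))*(-3) = -38 - 4*(-3) = -38 + 12 = -26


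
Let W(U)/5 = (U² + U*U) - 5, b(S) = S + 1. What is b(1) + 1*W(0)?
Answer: -23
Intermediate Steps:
b(S) = 1 + S
W(U) = -25 + 10*U² (W(U) = 5*((U² + U*U) - 5) = 5*((U² + U²) - 5) = 5*(2*U² - 5) = 5*(-5 + 2*U²) = -25 + 10*U²)
b(1) + 1*W(0) = (1 + 1) + 1*(-25 + 10*0²) = 2 + 1*(-25 + 10*0) = 2 + 1*(-25 + 0) = 2 + 1*(-25) = 2 - 25 = -23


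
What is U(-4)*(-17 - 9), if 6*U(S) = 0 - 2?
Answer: 26/3 ≈ 8.6667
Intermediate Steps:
U(S) = -⅓ (U(S) = (0 - 2)/6 = (⅙)*(-2) = -⅓)
U(-4)*(-17 - 9) = -(-17 - 9)/3 = -⅓*(-26) = 26/3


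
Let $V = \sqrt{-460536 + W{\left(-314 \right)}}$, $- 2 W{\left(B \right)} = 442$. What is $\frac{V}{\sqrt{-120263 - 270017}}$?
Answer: $\frac{\sqrt{371537690}}{17740} \approx 1.0865$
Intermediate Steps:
$W{\left(B \right)} = -221$ ($W{\left(B \right)} = \left(- \frac{1}{2}\right) 442 = -221$)
$V = i \sqrt{460757}$ ($V = \sqrt{-460536 - 221} = \sqrt{-460757} = i \sqrt{460757} \approx 678.79 i$)
$\frac{V}{\sqrt{-120263 - 270017}} = \frac{i \sqrt{460757}}{\sqrt{-120263 - 270017}} = \frac{i \sqrt{460757}}{\sqrt{-390280}} = \frac{i \sqrt{460757}}{2 i \sqrt{97570}} = i \sqrt{460757} \left(- \frac{i \sqrt{97570}}{195140}\right) = \frac{\sqrt{371537690}}{17740}$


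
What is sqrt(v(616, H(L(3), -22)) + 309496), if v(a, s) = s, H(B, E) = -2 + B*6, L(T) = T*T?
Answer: 2*sqrt(77387) ≈ 556.37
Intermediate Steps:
L(T) = T**2
H(B, E) = -2 + 6*B
sqrt(v(616, H(L(3), -22)) + 309496) = sqrt((-2 + 6*3**2) + 309496) = sqrt((-2 + 6*9) + 309496) = sqrt((-2 + 54) + 309496) = sqrt(52 + 309496) = sqrt(309548) = 2*sqrt(77387)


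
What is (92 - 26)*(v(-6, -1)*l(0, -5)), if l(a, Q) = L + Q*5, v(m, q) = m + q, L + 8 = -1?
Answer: 15708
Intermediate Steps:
L = -9 (L = -8 - 1 = -9)
l(a, Q) = -9 + 5*Q (l(a, Q) = -9 + Q*5 = -9 + 5*Q)
(92 - 26)*(v(-6, -1)*l(0, -5)) = (92 - 26)*((-6 - 1)*(-9 + 5*(-5))) = 66*(-7*(-9 - 25)) = 66*(-7*(-34)) = 66*238 = 15708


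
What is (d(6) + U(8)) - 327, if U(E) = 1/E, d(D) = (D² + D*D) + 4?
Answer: -2007/8 ≈ -250.88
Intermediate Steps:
d(D) = 4 + 2*D² (d(D) = (D² + D²) + 4 = 2*D² + 4 = 4 + 2*D²)
(d(6) + U(8)) - 327 = ((4 + 2*6²) + 1/8) - 327 = ((4 + 2*36) + ⅛) - 327 = ((4 + 72) + ⅛) - 327 = (76 + ⅛) - 327 = 609/8 - 327 = -2007/8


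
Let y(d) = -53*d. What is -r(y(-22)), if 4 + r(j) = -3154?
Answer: 3158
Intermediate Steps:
r(j) = -3158 (r(j) = -4 - 3154 = -3158)
-r(y(-22)) = -1*(-3158) = 3158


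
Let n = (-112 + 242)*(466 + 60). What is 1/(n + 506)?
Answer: 1/68886 ≈ 1.4517e-5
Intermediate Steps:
n = 68380 (n = 130*526 = 68380)
1/(n + 506) = 1/(68380 + 506) = 1/68886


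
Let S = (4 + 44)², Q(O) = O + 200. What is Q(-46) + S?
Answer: 2458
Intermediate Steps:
Q(O) = 200 + O
S = 2304 (S = 48² = 2304)
Q(-46) + S = (200 - 46) + 2304 = 154 + 2304 = 2458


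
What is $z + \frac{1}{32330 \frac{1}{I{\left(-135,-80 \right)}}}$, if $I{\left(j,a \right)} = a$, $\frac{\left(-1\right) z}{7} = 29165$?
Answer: $- \frac{660033123}{3233} \approx -2.0416 \cdot 10^{5}$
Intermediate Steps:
$z = -204155$ ($z = \left(-7\right) 29165 = -204155$)
$z + \frac{1}{32330 \frac{1}{I{\left(-135,-80 \right)}}} = -204155 + \frac{1}{32330 \frac{1}{-80}} = -204155 + \frac{1}{32330 \left(- \frac{1}{80}\right)} = -204155 + \frac{1}{- \frac{3233}{8}} = -204155 - \frac{8}{3233} = - \frac{660033123}{3233}$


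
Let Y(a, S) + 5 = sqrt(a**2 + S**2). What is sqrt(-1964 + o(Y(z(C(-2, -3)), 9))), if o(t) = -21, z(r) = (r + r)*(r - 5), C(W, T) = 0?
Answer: I*sqrt(1985) ≈ 44.553*I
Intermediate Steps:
z(r) = 2*r*(-5 + r) (z(r) = (2*r)*(-5 + r) = 2*r*(-5 + r))
Y(a, S) = -5 + sqrt(S**2 + a**2) (Y(a, S) = -5 + sqrt(a**2 + S**2) = -5 + sqrt(S**2 + a**2))
sqrt(-1964 + o(Y(z(C(-2, -3)), 9))) = sqrt(-1964 - 21) = sqrt(-1985) = I*sqrt(1985)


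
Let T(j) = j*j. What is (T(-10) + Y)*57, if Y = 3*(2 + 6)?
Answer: 7068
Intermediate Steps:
T(j) = j²
Y = 24 (Y = 3*8 = 24)
(T(-10) + Y)*57 = ((-10)² + 24)*57 = (100 + 24)*57 = 124*57 = 7068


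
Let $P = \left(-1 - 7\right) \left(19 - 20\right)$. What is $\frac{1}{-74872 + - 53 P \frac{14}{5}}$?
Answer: $- \frac{5}{380296} \approx -1.3148 \cdot 10^{-5}$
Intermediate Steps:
$P = 8$ ($P = \left(-8\right) \left(-1\right) = 8$)
$\frac{1}{-74872 + - 53 P \frac{14}{5}} = \frac{1}{-74872 + \left(-53\right) 8 \cdot \frac{14}{5}} = \frac{1}{-74872 - 424 \cdot 14 \cdot \frac{1}{5}} = \frac{1}{-74872 - \frac{5936}{5}} = \frac{1}{- \frac{380296}{5}} = - \frac{5}{380296}$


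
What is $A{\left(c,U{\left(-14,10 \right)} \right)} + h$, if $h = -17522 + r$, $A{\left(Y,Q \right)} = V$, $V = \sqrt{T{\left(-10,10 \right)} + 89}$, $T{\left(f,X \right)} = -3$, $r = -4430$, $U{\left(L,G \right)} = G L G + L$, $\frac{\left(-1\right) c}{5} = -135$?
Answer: $-21952 + \sqrt{86} \approx -21943.0$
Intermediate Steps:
$c = 675$ ($c = \left(-5\right) \left(-135\right) = 675$)
$U{\left(L,G \right)} = L + L G^{2}$ ($U{\left(L,G \right)} = L G^{2} + L = L + L G^{2}$)
$V = \sqrt{86}$ ($V = \sqrt{-3 + 89} = \sqrt{86} \approx 9.2736$)
$A{\left(Y,Q \right)} = \sqrt{86}$
$h = -21952$ ($h = -17522 - 4430 = -21952$)
$A{\left(c,U{\left(-14,10 \right)} \right)} + h = \sqrt{86} - 21952 = -21952 + \sqrt{86}$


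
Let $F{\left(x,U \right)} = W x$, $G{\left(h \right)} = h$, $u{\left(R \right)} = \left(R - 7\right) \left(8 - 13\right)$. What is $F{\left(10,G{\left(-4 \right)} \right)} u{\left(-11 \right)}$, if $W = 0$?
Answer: $0$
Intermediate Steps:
$u{\left(R \right)} = 35 - 5 R$ ($u{\left(R \right)} = \left(-7 + R\right) \left(-5\right) = 35 - 5 R$)
$F{\left(x,U \right)} = 0$ ($F{\left(x,U \right)} = 0 x = 0$)
$F{\left(10,G{\left(-4 \right)} \right)} u{\left(-11 \right)} = 0 \left(35 - -55\right) = 0 \left(35 + 55\right) = 0 \cdot 90 = 0$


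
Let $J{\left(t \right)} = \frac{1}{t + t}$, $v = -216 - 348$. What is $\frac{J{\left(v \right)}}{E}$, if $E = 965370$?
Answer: $- \frac{1}{1088937360} \approx -9.1833 \cdot 10^{-10}$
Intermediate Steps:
$v = -564$ ($v = -216 - 348 = -564$)
$J{\left(t \right)} = \frac{1}{2 t}$
$\frac{J{\left(v \right)}}{E} = \frac{\frac{1}{2} \frac{1}{-564}}{965370} = \frac{1}{2} \left(- \frac{1}{564}\right) \frac{1}{965370} = \left(- \frac{1}{1128}\right) \frac{1}{965370} = - \frac{1}{1088937360}$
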